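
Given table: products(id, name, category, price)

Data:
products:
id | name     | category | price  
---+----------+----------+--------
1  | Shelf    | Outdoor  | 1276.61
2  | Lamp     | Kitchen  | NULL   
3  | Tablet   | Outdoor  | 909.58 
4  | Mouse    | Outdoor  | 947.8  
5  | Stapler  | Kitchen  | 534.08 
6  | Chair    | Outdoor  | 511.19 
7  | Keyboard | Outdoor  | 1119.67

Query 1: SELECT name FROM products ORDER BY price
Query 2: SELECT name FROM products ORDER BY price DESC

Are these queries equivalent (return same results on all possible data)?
No, not equivalent

Query 1 returns: [('Lamp',), ('Chair',), ('Stapler',), ('Tablet',), ('Mouse',), ('Keyboard',), ('Shelf',)]
Query 2 returns: [('Shelf',), ('Keyboard',), ('Mouse',), ('Tablet',), ('Stapler',), ('Chair',), ('Lamp',)]

Reason: ASC vs DESC gives opposite ordering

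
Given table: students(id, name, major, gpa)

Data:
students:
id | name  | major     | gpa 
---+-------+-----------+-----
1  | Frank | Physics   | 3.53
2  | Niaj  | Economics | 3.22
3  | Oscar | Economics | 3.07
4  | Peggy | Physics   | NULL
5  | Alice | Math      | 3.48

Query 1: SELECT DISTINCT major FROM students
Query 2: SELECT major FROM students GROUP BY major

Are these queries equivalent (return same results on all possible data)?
Yes, equivalent

Both queries return: [('Economics',), ('Math',), ('Physics',)]

Reason: Both get unique majors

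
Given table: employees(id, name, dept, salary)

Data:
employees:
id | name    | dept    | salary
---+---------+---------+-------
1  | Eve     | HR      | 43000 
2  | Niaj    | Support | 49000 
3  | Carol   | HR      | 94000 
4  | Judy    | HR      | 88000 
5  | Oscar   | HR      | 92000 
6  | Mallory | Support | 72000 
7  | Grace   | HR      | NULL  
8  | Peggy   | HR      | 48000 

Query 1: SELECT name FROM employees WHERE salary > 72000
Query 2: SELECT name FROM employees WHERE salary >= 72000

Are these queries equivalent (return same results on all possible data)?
No, not equivalent

Query 1 returns: [('Carol',), ('Judy',), ('Oscar',)]
Query 2 returns: [('Carol',), ('Judy',), ('Oscar',), ('Mallory',)]

Reason: > vs >= gives different results when salary = 72000 exists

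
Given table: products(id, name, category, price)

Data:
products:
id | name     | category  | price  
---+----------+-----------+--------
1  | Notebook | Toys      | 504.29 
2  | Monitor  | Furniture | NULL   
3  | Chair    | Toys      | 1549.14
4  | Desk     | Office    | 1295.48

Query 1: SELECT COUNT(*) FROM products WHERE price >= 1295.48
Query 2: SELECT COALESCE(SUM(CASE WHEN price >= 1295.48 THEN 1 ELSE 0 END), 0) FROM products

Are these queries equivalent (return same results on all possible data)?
Yes, equivalent

Both queries return: [(2,)]

Reason: COUNT with WHERE vs conditional SUM (COALESCE handles empty-table NULL)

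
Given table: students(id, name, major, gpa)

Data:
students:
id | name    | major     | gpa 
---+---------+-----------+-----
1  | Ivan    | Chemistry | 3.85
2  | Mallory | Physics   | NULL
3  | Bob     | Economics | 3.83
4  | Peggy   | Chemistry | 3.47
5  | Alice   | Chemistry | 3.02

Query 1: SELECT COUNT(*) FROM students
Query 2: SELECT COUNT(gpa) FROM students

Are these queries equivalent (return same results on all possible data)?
No, not equivalent

Query 1 returns: [(5,)]
Query 2 returns: [(4,)]

Reason: COUNT(*) includes NULLs, COUNT(column) excludes them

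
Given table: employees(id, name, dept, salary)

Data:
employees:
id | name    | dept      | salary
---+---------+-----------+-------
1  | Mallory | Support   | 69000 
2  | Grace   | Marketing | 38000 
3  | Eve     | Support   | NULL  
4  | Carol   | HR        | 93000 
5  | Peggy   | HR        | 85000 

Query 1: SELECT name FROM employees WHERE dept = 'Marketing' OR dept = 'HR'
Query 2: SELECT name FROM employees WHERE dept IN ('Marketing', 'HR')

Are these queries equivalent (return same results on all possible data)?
Yes, equivalent

Both queries return: [('Carol',), ('Grace',), ('Peggy',)]

Reason: OR vs IN are equivalent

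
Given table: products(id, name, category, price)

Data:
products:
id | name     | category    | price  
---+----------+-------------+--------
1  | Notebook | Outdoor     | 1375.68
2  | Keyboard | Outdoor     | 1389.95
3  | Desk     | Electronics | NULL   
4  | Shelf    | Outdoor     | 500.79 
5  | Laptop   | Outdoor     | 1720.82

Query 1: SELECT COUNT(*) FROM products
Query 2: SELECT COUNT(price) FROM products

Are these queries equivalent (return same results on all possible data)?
No, not equivalent

Query 1 returns: [(5,)]
Query 2 returns: [(4,)]

Reason: COUNT(*) includes NULLs, COUNT(column) excludes them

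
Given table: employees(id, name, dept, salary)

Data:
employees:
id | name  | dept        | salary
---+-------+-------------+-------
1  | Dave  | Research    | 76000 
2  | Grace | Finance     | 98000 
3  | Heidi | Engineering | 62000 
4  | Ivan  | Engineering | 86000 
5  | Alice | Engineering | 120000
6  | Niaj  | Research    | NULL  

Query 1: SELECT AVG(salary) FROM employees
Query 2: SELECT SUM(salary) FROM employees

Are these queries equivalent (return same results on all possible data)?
No, not equivalent

Query 1 returns: [(88400.0,)]
Query 2 returns: [(442000,)]

Reason: AVG vs SUM give different aggregate values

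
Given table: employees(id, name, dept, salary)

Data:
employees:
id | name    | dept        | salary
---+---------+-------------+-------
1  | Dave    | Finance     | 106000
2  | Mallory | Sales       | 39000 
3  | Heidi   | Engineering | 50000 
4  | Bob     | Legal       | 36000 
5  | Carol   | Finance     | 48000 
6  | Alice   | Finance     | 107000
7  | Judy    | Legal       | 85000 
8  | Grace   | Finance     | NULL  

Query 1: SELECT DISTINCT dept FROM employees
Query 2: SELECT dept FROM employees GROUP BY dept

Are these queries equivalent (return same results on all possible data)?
Yes, equivalent

Both queries return: [('Engineering',), ('Finance',), ('Legal',), ('Sales',)]

Reason: Both get unique depts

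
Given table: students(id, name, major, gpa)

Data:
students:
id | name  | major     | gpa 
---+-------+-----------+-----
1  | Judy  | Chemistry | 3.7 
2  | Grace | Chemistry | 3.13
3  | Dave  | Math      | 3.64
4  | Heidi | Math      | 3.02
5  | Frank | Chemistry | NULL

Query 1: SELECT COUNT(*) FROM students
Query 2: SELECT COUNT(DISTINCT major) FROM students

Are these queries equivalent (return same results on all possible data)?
No, not equivalent

Query 1 returns: [(5,)]
Query 2 returns: [(2,)]

Reason: COUNT(*) counts rows, COUNT(DISTINCT major) counts unique majors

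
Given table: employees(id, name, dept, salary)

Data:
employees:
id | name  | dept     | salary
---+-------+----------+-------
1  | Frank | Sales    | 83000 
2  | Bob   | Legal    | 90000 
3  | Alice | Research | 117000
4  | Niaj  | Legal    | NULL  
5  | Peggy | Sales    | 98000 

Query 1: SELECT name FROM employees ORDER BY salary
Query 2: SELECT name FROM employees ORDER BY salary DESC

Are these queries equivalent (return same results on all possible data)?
No, not equivalent

Query 1 returns: [('Niaj',), ('Frank',), ('Bob',), ('Peggy',), ('Alice',)]
Query 2 returns: [('Alice',), ('Peggy',), ('Bob',), ('Frank',), ('Niaj',)]

Reason: ASC vs DESC gives opposite ordering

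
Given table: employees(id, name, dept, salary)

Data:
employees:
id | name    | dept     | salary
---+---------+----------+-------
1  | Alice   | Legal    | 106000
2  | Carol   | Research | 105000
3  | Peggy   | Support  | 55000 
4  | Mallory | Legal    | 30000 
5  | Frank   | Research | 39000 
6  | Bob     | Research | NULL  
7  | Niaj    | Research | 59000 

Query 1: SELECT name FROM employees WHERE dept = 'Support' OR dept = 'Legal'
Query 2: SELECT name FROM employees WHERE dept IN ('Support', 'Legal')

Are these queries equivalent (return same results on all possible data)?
Yes, equivalent

Both queries return: [('Alice',), ('Mallory',), ('Peggy',)]

Reason: OR vs IN are equivalent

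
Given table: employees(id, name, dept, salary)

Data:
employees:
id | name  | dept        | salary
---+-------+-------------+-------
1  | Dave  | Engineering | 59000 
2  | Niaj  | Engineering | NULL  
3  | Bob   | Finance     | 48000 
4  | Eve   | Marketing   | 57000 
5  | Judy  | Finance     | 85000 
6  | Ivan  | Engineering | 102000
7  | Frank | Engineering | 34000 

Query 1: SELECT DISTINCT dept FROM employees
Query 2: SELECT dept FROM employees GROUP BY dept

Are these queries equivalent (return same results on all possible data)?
Yes, equivalent

Both queries return: [('Engineering',), ('Finance',), ('Marketing',)]

Reason: Both get unique depts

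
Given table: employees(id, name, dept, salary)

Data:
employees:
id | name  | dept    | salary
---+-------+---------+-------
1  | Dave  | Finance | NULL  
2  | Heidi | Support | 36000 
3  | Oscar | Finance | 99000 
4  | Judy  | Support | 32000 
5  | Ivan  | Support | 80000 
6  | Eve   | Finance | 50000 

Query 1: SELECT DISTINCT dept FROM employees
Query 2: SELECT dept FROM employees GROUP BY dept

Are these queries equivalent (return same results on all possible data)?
Yes, equivalent

Both queries return: [('Finance',), ('Support',)]

Reason: Both get unique depts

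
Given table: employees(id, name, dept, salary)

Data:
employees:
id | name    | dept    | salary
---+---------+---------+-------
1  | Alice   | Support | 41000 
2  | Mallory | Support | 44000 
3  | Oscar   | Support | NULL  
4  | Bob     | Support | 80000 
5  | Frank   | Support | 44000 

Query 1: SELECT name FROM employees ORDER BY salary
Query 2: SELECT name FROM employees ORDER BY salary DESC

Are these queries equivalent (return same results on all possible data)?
No, not equivalent

Query 1 returns: [('Oscar',), ('Alice',), ('Mallory',), ('Frank',), ('Bob',)]
Query 2 returns: [('Bob',), ('Mallory',), ('Frank',), ('Alice',), ('Oscar',)]

Reason: ASC vs DESC gives opposite ordering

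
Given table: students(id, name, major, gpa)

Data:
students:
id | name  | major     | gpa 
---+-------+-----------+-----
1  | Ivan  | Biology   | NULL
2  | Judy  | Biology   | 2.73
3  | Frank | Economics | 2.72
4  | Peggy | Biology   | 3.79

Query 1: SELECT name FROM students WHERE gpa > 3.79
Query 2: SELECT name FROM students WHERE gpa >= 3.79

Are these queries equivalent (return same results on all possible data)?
No, not equivalent

Query 1 returns: []
Query 2 returns: [('Peggy',)]

Reason: > vs >= gives different results when gpa = 3.79 exists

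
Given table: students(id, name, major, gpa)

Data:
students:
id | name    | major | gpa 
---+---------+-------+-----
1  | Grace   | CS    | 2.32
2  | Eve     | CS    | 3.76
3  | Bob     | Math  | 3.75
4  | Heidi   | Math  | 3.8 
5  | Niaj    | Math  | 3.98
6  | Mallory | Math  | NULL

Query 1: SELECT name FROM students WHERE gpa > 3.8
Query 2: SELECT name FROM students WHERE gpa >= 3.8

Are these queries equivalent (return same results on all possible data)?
No, not equivalent

Query 1 returns: [('Niaj',)]
Query 2 returns: [('Heidi',), ('Niaj',)]

Reason: > vs >= gives different results when gpa = 3.8 exists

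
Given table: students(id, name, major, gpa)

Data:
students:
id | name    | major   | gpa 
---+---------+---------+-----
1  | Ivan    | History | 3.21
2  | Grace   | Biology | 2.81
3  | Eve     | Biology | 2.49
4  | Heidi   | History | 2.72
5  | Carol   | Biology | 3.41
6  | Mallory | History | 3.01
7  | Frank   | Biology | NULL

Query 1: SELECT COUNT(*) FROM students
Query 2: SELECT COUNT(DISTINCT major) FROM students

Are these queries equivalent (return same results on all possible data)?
No, not equivalent

Query 1 returns: [(7,)]
Query 2 returns: [(2,)]

Reason: COUNT(*) counts rows, COUNT(DISTINCT major) counts unique majors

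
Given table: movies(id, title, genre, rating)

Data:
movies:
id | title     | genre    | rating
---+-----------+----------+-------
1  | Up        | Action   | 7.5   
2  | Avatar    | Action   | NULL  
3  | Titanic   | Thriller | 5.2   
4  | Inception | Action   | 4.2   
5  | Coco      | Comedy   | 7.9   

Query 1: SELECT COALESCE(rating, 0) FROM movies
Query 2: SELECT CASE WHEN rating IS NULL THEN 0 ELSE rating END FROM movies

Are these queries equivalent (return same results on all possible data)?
Yes, equivalent

Both queries return: [(0,), (4.2,), (5.2,), (7.5,), (7.9,)]

Reason: COALESCE vs CASE for NULL handling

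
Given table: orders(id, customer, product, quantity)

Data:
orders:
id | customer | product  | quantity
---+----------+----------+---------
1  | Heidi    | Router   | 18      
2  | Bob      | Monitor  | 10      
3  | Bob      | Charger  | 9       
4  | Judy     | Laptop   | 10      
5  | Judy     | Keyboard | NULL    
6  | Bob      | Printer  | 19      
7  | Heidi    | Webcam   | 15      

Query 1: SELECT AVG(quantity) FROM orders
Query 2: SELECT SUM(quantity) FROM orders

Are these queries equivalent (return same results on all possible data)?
No, not equivalent

Query 1 returns: [(13.5,)]
Query 2 returns: [(81,)]

Reason: AVG vs SUM give different aggregate values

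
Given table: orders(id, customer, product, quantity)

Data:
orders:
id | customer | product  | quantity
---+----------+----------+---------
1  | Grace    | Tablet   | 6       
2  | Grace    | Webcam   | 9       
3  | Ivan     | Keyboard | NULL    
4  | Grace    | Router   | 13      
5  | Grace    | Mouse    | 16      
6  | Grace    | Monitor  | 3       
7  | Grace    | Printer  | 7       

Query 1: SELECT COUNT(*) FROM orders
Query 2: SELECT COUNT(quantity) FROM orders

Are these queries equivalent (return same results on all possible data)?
No, not equivalent

Query 1 returns: [(7,)]
Query 2 returns: [(6,)]

Reason: COUNT(*) includes NULLs, COUNT(column) excludes them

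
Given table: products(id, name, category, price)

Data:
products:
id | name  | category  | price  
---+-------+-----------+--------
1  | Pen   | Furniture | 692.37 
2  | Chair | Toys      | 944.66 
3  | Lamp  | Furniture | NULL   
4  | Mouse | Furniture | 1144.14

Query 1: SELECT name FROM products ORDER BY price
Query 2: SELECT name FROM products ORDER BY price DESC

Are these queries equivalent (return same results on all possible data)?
No, not equivalent

Query 1 returns: [('Lamp',), ('Pen',), ('Chair',), ('Mouse',)]
Query 2 returns: [('Mouse',), ('Chair',), ('Pen',), ('Lamp',)]

Reason: ASC vs DESC gives opposite ordering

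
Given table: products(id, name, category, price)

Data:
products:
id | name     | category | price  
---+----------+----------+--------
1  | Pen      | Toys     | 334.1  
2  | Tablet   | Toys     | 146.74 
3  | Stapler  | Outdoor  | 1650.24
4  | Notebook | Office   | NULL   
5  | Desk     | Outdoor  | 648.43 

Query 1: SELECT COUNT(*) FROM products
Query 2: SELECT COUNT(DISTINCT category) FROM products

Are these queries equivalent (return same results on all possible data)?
No, not equivalent

Query 1 returns: [(5,)]
Query 2 returns: [(3,)]

Reason: COUNT(*) counts rows, COUNT(DISTINCT category) counts unique categorys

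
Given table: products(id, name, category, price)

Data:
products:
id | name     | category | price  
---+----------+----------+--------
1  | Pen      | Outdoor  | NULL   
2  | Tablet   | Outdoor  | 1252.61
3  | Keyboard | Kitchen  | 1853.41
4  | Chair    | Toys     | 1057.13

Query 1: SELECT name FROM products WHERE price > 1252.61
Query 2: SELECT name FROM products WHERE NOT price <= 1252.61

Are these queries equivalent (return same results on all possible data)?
Yes, equivalent

Both queries return: [('Keyboard',)]

Reason: Both filter price > 1252.61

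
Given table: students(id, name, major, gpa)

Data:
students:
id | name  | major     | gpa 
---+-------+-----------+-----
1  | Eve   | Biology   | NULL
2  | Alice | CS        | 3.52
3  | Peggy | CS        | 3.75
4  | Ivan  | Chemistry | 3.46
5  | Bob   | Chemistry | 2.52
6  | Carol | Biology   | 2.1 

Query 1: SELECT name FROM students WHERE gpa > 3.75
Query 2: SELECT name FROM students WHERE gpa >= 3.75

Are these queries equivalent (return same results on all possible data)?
No, not equivalent

Query 1 returns: []
Query 2 returns: [('Peggy',)]

Reason: > vs >= gives different results when gpa = 3.75 exists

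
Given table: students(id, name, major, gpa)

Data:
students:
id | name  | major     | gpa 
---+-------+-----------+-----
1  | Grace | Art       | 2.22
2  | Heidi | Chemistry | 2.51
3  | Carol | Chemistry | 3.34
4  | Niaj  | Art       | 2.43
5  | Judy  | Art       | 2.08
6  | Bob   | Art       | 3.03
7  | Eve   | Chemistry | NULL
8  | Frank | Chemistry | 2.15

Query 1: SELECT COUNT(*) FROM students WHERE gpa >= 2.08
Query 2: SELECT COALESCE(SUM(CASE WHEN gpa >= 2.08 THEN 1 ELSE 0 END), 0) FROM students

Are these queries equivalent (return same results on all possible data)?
Yes, equivalent

Both queries return: [(7,)]

Reason: COUNT with WHERE vs conditional SUM (COALESCE handles empty-table NULL)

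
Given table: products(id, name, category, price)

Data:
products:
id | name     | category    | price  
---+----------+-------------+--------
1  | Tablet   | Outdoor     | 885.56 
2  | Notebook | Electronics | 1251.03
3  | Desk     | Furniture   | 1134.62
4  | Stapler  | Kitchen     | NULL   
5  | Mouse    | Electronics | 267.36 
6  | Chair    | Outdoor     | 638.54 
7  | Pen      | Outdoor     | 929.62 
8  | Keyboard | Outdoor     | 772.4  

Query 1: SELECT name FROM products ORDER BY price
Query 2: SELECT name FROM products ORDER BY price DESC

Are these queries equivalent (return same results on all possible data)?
No, not equivalent

Query 1 returns: [('Stapler',), ('Mouse',), ('Chair',), ('Keyboard',), ('Tablet',), ('Pen',), ('Desk',), ('Notebook',)]
Query 2 returns: [('Notebook',), ('Desk',), ('Pen',), ('Tablet',), ('Keyboard',), ('Chair',), ('Mouse',), ('Stapler',)]

Reason: ASC vs DESC gives opposite ordering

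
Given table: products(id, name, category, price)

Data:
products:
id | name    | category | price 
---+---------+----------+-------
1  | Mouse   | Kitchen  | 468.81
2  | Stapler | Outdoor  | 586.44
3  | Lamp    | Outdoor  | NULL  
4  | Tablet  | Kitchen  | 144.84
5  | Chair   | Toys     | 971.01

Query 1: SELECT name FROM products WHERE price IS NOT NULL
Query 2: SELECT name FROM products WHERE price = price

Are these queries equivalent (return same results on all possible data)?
Yes, equivalent

Both queries return: [('Chair',), ('Mouse',), ('Stapler',), ('Tablet',)]

Reason: IS NOT NULL vs self-equality (both exclude NULLs)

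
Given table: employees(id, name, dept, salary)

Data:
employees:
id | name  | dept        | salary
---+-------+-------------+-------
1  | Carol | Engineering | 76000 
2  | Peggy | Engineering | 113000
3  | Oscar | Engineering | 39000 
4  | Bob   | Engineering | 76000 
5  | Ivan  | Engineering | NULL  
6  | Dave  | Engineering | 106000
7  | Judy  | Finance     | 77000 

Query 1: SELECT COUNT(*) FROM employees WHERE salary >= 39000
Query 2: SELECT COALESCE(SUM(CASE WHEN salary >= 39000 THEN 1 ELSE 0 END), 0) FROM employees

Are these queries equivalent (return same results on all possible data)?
Yes, equivalent

Both queries return: [(6,)]

Reason: COUNT with WHERE vs conditional SUM (COALESCE handles empty-table NULL)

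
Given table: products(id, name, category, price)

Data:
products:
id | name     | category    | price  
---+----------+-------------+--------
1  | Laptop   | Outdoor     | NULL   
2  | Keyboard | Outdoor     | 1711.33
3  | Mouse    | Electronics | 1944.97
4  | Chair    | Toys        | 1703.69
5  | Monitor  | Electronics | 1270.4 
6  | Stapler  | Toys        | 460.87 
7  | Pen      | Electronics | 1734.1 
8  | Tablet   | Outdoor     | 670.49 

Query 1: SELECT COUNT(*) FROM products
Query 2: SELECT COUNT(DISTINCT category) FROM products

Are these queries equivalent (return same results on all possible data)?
No, not equivalent

Query 1 returns: [(8,)]
Query 2 returns: [(3,)]

Reason: COUNT(*) counts rows, COUNT(DISTINCT category) counts unique categorys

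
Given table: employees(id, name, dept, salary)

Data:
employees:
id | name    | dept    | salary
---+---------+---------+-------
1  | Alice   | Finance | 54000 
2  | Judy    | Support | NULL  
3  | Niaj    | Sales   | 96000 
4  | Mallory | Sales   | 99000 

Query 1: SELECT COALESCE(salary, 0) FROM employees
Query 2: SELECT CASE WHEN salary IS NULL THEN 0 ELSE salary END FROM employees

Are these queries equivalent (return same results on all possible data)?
Yes, equivalent

Both queries return: [(0,), (54000,), (96000,), (99000,)]

Reason: COALESCE vs CASE for NULL handling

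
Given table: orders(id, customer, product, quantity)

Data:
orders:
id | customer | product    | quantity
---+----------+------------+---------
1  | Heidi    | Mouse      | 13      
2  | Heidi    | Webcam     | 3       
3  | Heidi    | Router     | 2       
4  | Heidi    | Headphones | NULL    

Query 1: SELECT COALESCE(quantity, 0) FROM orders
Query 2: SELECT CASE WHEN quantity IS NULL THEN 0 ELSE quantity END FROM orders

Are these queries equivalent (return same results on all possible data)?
Yes, equivalent

Both queries return: [(0,), (2,), (3,), (13,)]

Reason: COALESCE vs CASE for NULL handling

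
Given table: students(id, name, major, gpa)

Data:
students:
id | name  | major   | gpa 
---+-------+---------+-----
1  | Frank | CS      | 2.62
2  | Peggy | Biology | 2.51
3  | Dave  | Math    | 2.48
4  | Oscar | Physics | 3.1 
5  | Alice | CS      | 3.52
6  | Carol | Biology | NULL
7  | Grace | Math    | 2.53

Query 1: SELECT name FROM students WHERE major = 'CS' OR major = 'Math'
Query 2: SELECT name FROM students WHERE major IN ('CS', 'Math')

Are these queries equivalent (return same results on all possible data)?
Yes, equivalent

Both queries return: [('Alice',), ('Dave',), ('Frank',), ('Grace',)]

Reason: OR vs IN are equivalent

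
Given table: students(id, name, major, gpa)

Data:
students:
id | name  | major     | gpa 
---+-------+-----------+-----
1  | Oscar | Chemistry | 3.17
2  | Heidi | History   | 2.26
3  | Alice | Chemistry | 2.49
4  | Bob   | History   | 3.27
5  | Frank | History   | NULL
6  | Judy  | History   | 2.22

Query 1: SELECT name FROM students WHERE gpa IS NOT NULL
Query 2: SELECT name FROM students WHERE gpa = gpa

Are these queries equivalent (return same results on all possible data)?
Yes, equivalent

Both queries return: [('Alice',), ('Bob',), ('Heidi',), ('Judy',), ('Oscar',)]

Reason: IS NOT NULL vs self-equality (both exclude NULLs)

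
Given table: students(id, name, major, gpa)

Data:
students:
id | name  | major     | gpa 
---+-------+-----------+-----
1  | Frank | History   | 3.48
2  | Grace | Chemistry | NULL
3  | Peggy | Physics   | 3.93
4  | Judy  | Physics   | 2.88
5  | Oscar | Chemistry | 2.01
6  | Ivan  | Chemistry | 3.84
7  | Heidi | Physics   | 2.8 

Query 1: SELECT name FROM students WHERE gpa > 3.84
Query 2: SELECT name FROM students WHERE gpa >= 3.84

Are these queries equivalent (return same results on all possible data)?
No, not equivalent

Query 1 returns: [('Peggy',)]
Query 2 returns: [('Peggy',), ('Ivan',)]

Reason: > vs >= gives different results when gpa = 3.84 exists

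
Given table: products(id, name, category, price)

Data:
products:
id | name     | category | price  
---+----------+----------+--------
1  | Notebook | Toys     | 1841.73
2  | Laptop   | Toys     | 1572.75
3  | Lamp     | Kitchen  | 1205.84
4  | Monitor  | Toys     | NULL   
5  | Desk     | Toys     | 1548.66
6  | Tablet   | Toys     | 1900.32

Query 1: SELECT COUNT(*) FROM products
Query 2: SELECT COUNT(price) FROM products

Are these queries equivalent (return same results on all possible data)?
No, not equivalent

Query 1 returns: [(6,)]
Query 2 returns: [(5,)]

Reason: COUNT(*) includes NULLs, COUNT(column) excludes them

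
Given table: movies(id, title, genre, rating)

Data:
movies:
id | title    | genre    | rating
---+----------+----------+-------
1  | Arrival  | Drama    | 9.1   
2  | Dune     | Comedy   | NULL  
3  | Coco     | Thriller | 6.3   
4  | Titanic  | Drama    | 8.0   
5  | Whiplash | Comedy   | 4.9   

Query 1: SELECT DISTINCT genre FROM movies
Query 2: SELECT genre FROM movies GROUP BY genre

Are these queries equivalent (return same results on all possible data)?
Yes, equivalent

Both queries return: [('Comedy',), ('Drama',), ('Thriller',)]

Reason: Both get unique genres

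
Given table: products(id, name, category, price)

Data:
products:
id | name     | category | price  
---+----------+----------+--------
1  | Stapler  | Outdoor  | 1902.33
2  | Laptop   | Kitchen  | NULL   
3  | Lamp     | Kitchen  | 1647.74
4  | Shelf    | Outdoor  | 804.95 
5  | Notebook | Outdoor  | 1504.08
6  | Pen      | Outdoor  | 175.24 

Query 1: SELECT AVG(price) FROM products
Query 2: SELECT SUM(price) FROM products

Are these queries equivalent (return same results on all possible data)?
No, not equivalent

Query 1 returns: [(1206.868,)]
Query 2 returns: [(6034.34,)]

Reason: AVG vs SUM give different aggregate values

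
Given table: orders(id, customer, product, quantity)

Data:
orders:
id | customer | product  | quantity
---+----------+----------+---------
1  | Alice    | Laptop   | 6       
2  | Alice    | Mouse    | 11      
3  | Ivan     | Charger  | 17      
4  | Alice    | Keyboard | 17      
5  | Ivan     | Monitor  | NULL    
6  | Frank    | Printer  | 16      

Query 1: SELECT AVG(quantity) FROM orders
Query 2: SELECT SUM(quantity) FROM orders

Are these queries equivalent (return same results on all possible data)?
No, not equivalent

Query 1 returns: [(13.4,)]
Query 2 returns: [(67,)]

Reason: AVG vs SUM give different aggregate values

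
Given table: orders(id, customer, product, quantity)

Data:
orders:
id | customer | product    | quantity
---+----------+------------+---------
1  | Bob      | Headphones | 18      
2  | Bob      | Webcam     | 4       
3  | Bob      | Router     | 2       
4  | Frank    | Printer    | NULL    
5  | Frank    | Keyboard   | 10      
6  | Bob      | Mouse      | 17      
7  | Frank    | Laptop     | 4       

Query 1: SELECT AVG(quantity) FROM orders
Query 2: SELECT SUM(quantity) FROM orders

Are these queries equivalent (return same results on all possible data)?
No, not equivalent

Query 1 returns: [(9.166666666666666,)]
Query 2 returns: [(55,)]

Reason: AVG vs SUM give different aggregate values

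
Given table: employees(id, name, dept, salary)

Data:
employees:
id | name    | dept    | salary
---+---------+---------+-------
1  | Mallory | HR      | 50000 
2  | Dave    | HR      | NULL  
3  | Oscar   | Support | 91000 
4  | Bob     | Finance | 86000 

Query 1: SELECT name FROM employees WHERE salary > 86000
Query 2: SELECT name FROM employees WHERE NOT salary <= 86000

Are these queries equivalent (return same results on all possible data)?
Yes, equivalent

Both queries return: [('Oscar',)]

Reason: Both filter salary > 86000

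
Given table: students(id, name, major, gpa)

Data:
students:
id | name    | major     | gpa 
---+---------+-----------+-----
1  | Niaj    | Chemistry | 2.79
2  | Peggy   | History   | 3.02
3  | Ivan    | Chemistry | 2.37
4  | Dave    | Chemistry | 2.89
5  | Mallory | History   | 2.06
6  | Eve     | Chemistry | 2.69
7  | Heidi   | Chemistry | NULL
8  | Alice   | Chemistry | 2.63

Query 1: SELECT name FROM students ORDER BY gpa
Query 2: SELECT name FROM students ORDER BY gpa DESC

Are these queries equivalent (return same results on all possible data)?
No, not equivalent

Query 1 returns: [('Heidi',), ('Mallory',), ('Ivan',), ('Alice',), ('Eve',), ('Niaj',), ('Dave',), ('Peggy',)]
Query 2 returns: [('Peggy',), ('Dave',), ('Niaj',), ('Eve',), ('Alice',), ('Ivan',), ('Mallory',), ('Heidi',)]

Reason: ASC vs DESC gives opposite ordering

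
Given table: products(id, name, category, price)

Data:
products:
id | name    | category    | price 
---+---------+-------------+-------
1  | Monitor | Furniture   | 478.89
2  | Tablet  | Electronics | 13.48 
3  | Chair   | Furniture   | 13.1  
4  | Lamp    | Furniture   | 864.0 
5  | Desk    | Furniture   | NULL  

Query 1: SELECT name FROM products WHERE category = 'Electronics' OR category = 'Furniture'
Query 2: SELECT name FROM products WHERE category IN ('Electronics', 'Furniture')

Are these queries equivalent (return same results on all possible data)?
Yes, equivalent

Both queries return: [('Chair',), ('Desk',), ('Lamp',), ('Monitor',), ('Tablet',)]

Reason: OR vs IN are equivalent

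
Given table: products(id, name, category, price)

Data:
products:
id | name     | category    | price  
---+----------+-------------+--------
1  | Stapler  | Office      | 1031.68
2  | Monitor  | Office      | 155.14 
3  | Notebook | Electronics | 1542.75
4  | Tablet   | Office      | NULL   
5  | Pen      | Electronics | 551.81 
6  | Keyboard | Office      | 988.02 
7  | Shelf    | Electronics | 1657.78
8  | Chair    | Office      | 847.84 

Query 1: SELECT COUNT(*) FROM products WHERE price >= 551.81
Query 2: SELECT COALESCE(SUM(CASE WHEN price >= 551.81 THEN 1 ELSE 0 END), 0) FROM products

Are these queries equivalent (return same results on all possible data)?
Yes, equivalent

Both queries return: [(6,)]

Reason: COUNT with WHERE vs conditional SUM (COALESCE handles empty-table NULL)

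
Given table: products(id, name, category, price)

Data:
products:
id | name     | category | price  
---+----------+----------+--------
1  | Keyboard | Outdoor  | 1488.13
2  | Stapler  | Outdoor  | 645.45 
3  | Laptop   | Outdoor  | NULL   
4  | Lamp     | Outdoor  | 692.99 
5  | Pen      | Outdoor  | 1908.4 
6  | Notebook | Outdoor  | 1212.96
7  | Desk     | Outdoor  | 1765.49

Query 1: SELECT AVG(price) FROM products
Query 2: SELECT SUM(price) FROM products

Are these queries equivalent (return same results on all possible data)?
No, not equivalent

Query 1 returns: [(1285.57,)]
Query 2 returns: [(7713.42,)]

Reason: AVG vs SUM give different aggregate values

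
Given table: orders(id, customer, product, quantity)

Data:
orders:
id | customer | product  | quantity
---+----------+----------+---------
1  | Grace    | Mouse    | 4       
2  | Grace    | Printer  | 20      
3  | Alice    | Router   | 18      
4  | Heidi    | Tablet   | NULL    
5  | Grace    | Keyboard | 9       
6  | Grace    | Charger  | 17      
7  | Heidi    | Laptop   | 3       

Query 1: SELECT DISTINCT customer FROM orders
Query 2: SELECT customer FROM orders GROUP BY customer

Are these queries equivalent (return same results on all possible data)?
Yes, equivalent

Both queries return: [('Alice',), ('Grace',), ('Heidi',)]

Reason: Both get unique customers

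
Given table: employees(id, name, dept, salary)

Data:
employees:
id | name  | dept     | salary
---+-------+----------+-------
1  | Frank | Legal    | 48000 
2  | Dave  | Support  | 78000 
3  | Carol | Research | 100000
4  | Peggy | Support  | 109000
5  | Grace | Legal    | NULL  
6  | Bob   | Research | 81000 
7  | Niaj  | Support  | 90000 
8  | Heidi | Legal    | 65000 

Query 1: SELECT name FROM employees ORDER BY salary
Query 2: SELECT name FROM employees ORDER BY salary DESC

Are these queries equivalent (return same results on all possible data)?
No, not equivalent

Query 1 returns: [('Grace',), ('Frank',), ('Heidi',), ('Dave',), ('Bob',), ('Niaj',), ('Carol',), ('Peggy',)]
Query 2 returns: [('Peggy',), ('Carol',), ('Niaj',), ('Bob',), ('Dave',), ('Heidi',), ('Frank',), ('Grace',)]

Reason: ASC vs DESC gives opposite ordering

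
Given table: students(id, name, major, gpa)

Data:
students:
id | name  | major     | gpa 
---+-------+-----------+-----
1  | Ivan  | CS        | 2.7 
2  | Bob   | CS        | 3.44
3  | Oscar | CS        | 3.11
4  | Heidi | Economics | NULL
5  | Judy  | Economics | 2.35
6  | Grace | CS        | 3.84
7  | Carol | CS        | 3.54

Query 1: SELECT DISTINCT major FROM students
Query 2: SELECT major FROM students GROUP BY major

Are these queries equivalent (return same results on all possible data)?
Yes, equivalent

Both queries return: [('CS',), ('Economics',)]

Reason: Both get unique majors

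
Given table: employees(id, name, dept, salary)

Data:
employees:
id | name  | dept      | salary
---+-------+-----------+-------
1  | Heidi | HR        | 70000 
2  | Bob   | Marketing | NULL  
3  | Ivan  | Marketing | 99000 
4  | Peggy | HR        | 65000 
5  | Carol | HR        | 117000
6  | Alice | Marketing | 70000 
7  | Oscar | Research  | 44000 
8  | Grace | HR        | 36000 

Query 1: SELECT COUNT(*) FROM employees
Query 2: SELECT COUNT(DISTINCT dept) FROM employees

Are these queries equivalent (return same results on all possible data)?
No, not equivalent

Query 1 returns: [(8,)]
Query 2 returns: [(3,)]

Reason: COUNT(*) counts rows, COUNT(DISTINCT dept) counts unique depts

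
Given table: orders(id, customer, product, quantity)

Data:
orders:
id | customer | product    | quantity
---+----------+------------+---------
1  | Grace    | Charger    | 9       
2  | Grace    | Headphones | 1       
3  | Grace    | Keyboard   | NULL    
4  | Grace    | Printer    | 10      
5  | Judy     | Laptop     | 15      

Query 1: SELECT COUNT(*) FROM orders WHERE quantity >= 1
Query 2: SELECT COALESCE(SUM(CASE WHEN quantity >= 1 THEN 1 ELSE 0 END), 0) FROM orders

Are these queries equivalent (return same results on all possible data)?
Yes, equivalent

Both queries return: [(4,)]

Reason: COUNT with WHERE vs conditional SUM (COALESCE handles empty-table NULL)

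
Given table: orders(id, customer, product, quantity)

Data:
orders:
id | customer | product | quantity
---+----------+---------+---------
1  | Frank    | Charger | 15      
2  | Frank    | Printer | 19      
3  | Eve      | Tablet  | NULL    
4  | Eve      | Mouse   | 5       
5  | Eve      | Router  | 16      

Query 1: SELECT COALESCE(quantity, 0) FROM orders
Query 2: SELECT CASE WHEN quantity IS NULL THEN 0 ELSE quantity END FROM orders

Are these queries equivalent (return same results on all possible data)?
Yes, equivalent

Both queries return: [(0,), (5,), (15,), (16,), (19,)]

Reason: COALESCE vs CASE for NULL handling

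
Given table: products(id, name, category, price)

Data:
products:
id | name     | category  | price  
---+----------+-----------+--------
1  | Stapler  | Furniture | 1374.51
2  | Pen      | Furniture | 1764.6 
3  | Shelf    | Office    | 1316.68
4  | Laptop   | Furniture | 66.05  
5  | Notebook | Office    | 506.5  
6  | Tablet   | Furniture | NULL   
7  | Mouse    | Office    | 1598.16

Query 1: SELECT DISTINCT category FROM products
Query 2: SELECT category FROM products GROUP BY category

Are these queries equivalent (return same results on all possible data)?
Yes, equivalent

Both queries return: [('Furniture',), ('Office',)]

Reason: Both get unique categorys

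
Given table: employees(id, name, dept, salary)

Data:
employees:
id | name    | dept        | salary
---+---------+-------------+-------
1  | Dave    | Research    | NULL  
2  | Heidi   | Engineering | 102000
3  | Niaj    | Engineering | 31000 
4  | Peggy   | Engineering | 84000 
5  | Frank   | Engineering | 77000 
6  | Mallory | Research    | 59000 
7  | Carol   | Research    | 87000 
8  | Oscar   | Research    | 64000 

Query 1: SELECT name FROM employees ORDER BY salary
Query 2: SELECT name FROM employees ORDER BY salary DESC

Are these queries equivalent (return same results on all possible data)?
No, not equivalent

Query 1 returns: [('Dave',), ('Niaj',), ('Mallory',), ('Oscar',), ('Frank',), ('Peggy',), ('Carol',), ('Heidi',)]
Query 2 returns: [('Heidi',), ('Carol',), ('Peggy',), ('Frank',), ('Oscar',), ('Mallory',), ('Niaj',), ('Dave',)]

Reason: ASC vs DESC gives opposite ordering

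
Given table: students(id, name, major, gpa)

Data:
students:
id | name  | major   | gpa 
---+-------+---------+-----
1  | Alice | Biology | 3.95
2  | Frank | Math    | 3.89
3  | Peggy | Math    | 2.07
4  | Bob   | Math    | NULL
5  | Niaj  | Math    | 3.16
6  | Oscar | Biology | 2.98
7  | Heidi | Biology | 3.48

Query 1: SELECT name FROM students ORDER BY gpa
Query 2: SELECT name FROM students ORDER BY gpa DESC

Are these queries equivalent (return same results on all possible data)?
No, not equivalent

Query 1 returns: [('Bob',), ('Peggy',), ('Oscar',), ('Niaj',), ('Heidi',), ('Frank',), ('Alice',)]
Query 2 returns: [('Alice',), ('Frank',), ('Heidi',), ('Niaj',), ('Oscar',), ('Peggy',), ('Bob',)]

Reason: ASC vs DESC gives opposite ordering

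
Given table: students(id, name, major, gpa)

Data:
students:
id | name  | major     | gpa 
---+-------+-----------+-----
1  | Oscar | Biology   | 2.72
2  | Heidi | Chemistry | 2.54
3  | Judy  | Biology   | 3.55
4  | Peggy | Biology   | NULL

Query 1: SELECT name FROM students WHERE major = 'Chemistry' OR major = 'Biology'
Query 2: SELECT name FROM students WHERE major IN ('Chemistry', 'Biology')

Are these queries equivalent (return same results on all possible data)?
Yes, equivalent

Both queries return: [('Heidi',), ('Judy',), ('Oscar',), ('Peggy',)]

Reason: OR vs IN are equivalent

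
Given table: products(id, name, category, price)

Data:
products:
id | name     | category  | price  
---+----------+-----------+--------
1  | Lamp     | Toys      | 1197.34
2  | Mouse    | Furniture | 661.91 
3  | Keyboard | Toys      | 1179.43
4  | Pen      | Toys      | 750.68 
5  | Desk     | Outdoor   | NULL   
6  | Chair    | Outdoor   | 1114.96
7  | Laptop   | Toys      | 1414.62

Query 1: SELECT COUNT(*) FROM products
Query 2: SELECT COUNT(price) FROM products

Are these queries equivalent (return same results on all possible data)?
No, not equivalent

Query 1 returns: [(7,)]
Query 2 returns: [(6,)]

Reason: COUNT(*) includes NULLs, COUNT(column) excludes them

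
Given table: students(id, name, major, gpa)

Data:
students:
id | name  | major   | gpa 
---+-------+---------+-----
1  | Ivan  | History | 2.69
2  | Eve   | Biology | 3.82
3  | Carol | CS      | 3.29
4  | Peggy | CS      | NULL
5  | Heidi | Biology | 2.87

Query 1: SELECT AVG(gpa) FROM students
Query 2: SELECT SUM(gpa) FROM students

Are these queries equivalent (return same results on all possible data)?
No, not equivalent

Query 1 returns: [(3.1675,)]
Query 2 returns: [(12.67,)]

Reason: AVG vs SUM give different aggregate values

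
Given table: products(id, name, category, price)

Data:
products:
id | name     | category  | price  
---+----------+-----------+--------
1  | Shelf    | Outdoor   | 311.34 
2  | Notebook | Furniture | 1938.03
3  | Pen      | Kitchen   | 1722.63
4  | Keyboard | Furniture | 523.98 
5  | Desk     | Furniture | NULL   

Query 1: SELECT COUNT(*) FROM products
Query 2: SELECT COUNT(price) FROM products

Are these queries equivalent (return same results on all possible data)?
No, not equivalent

Query 1 returns: [(5,)]
Query 2 returns: [(4,)]

Reason: COUNT(*) includes NULLs, COUNT(column) excludes them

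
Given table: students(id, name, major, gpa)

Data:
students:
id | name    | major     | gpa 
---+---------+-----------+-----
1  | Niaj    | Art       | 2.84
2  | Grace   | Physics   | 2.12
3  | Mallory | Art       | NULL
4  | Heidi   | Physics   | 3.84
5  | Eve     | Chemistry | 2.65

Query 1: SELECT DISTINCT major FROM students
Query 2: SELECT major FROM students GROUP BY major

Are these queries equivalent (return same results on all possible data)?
Yes, equivalent

Both queries return: [('Art',), ('Chemistry',), ('Physics',)]

Reason: Both get unique majors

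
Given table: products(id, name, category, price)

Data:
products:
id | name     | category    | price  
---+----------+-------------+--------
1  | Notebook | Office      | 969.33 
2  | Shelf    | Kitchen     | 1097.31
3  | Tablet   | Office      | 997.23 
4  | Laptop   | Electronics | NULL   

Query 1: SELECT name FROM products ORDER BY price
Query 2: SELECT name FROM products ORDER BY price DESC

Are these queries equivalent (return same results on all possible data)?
No, not equivalent

Query 1 returns: [('Laptop',), ('Notebook',), ('Tablet',), ('Shelf',)]
Query 2 returns: [('Shelf',), ('Tablet',), ('Notebook',), ('Laptop',)]

Reason: ASC vs DESC gives opposite ordering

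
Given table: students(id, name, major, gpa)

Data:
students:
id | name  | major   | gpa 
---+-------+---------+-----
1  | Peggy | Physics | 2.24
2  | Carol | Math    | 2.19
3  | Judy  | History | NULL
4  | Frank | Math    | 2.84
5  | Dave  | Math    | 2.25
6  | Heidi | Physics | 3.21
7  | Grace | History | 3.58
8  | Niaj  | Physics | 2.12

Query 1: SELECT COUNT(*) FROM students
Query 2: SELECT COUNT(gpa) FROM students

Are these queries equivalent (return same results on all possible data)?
No, not equivalent

Query 1 returns: [(8,)]
Query 2 returns: [(7,)]

Reason: COUNT(*) includes NULLs, COUNT(column) excludes them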